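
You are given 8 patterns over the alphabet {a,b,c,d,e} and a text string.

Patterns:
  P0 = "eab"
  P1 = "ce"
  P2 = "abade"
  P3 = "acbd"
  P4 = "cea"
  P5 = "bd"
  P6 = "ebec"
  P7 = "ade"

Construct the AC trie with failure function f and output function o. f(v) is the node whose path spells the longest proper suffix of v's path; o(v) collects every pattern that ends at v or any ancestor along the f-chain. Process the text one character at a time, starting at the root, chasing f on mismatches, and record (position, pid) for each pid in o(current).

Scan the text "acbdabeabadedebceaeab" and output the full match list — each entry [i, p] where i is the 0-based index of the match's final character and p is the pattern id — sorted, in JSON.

Construct AC machine:
Trie (insert patterns):
  n0 'ε': a→6 b→15 c→4 e→1
  n1 'e': a→2 b→17
  n2 'ea': b→3
  n3 'eab': ·  [P0 ends]
  n4 'c': e→5
  n5 'ce': a→14  [P1 ends]
  n6 'a': b→7 c→11 d→20
  n7 'ab': a→8
  n8 'aba': d→9
  n9 'abad': e→10
  n10 'abade': ·  [P2 ends]
  n11 'ac': b→12
  n12 'acb': d→13
  n13 'acbd': ·  [P3 ends]
  n14 'cea': ·  [P4 ends]
  n15 'b': d→16
  n16 'bd': ·  [P5 ends]
  n17 'eb': e→18
  n18 'ebe': c→19
  n19 'ebec': ·  [P6 ends]
  n20 'ad': e→21
  n21 'ade': ·  [P7 ends]

BFS fail/out derivation:
  fail(1) 'e': from fail(0)=0 chase 'e': 0 ⇒ 0;  out=∅∪out(0)=∅
  fail(4) 'c': from fail(0)=0 chase 'c': 0 ⇒ 0;  out=∅∪out(0)=∅
  fail(6) 'a': from fail(0)=0 chase 'a': 0 ⇒ 0;  out=∅∪out(0)=∅
  fail(15) 'b': from fail(0)=0 chase 'b': 0 ⇒ 0;  out=∅∪out(0)=∅
  fail(2) 'ea': from fail(1)=0 chase 'a': 0 ⇒ 6;  out=∅∪out(6)=∅
  fail(5) 'ce': from fail(4)=0 chase 'e': 0 ⇒ 1;  out={1}∪out(1)={1}
  fail(7) 'ab': from fail(6)=0 chase 'b': 0 ⇒ 15;  out=∅∪out(15)=∅
  fail(11) 'ac': from fail(6)=0 chase 'c': 0 ⇒ 4;  out=∅∪out(4)=∅
  fail(16) 'bd': from fail(15)=0 chase 'd': 0 ⇒ 0;  out={5}∪out(0)={5}
  fail(17) 'eb': from fail(1)=0 chase 'b': 0 ⇒ 15;  out=∅∪out(15)=∅
  fail(20) 'ad': from fail(6)=0 chase 'd': 0 ⇒ 0;  out=∅∪out(0)=∅
  fail(3) 'eab': from fail(2)=6 chase 'b': 6 ⇒ 7;  out={0}∪out(7)={0}
  fail(8) 'aba': from fail(7)=15 chase 'a': 15→0 ⇒ 6;  out=∅∪out(6)=∅
  fail(12) 'acb': from fail(11)=4 chase 'b': 4→0 ⇒ 15;  out=∅∪out(15)=∅
  fail(14) 'cea': from fail(5)=1 chase 'a': 1 ⇒ 2;  out={4}∪out(2)={4}
  fail(18) 'ebe': from fail(17)=15 chase 'e': 15→0 ⇒ 1;  out=∅∪out(1)=∅
  fail(21) 'ade': from fail(20)=0 chase 'e': 0 ⇒ 1;  out={7}∪out(1)={7}
  fail(9) 'abad': from fail(8)=6 chase 'd': 6 ⇒ 20;  out=∅∪out(20)=∅
  fail(13) 'acbd': from fail(12)=15 chase 'd': 15 ⇒ 16;  out={3}∪out(16)={3,5}
  fail(19) 'ebec': from fail(18)=1 chase 'c': 1→0 ⇒ 4;  out={6}∪out(4)={6}
  fail(10) 'abade': from fail(9)=20 chase 'e': 20 ⇒ 21;  out={2}∪out(21)={2,7}

Text stream:
[0] read 'a'  n0⇒n6
[1] read 'c'  n6⇒n11
[2] read 'b'  n11⇒n12
[3] read 'd'  n12⇒n13  → match P3@[0:3],P5@[2:3]
[4] read 'a'  n13⇒n6 (via fail)
[5] read 'b'  n6⇒n7
[6] read 'e'  n7⇒n1 (via fail)
[7] read 'a'  n1⇒n2
[8] read 'b'  n2⇒n3  → match P0@[6:8]
[9] read 'a'  n3⇒n8 (via fail)
[10] read 'd'  n8⇒n9
[11] read 'e'  n9⇒n10  → match P2@[7:11],P7@[9:11]
[12] read 'd'  n10⇒n0 (via fail)
[13] read 'e'  n0⇒n1
[14] read 'b'  n1⇒n17
[15] read 'c'  n17⇒n4 (via fail)
[16] read 'e'  n4⇒n5  → match P1@[15:16]
[17] read 'a'  n5⇒n14  → match P4@[15:17]
[18] read 'e'  n14⇒n1 (via fail)
[19] read 'a'  n1⇒n2
[20] read 'b'  n2⇒n3  → match P0@[18:20]

Matches: [[3,3],[3,5],[8,0],[11,2],[11,7],[16,1],[17,4],[20,0]]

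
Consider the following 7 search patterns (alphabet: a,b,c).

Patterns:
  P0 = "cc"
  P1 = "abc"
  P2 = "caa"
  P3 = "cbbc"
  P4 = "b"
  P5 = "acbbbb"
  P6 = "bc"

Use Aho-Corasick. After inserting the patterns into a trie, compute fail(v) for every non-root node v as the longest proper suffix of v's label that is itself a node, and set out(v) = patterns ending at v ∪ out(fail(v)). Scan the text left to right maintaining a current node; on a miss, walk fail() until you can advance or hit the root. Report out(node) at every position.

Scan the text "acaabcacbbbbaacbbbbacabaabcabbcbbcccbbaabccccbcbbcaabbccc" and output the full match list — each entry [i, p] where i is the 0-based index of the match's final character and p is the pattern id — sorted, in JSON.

Build automaton:
Trie (insert patterns):
  0='ε' goto a→3 b→11 c→1
  1='c' goto a→6 b→8 c→2
  2='cc' goto ·  [P0 ends]
  3='a' goto b→4 c→12
  4='ab' goto c→5
  5='abc' goto ·  [P1 ends]
  6='ca' goto a→7
  7='caa' goto ·  [P2 ends]
  8='cb' goto b→9
  9='cbb' goto c→10
  10='cbbc' goto ·  [P3 ends]
  11='b' goto c→17  [P4 ends]
  12='ac' goto b→13
  13='acb' goto b→14
  14='acbb' goto b→15
  15='acbbb' goto b→16
  16='acbbbb' goto ·  [P5 ends]
  17='bc' goto ·  [P6 ends]

Failure links (BFS by depth):
  fail(1) 'c': from fail(0)=0 chase 'c': 0 ⇒ 0;  out=∅∪out(0)=∅
  fail(3) 'a': from fail(0)=0 chase 'a': 0 ⇒ 0;  out=∅∪out(0)=∅
  fail(11) 'b': from fail(0)=0 chase 'b': 0 ⇒ 0;  out={4}∪out(0)={4}
  fail(2) 'cc': from fail(1)=0 chase 'c': 0 ⇒ 1;  out={0}∪out(1)={0}
  fail(4) 'ab': from fail(3)=0 chase 'b': 0 ⇒ 11;  out=∅∪out(11)={4}
  fail(6) 'ca': from fail(1)=0 chase 'a': 0 ⇒ 3;  out=∅∪out(3)=∅
  fail(8) 'cb': from fail(1)=0 chase 'b': 0 ⇒ 11;  out=∅∪out(11)={4}
  fail(12) 'ac': from fail(3)=0 chase 'c': 0 ⇒ 1;  out=∅∪out(1)=∅
  fail(17) 'bc': from fail(11)=0 chase 'c': 0 ⇒ 1;  out={6}∪out(1)={6}
  fail(5) 'abc': from fail(4)=11 chase 'c': 11 ⇒ 17;  out={1}∪out(17)={1,6}
  fail(7) 'caa': from fail(6)=3 chase 'a': 3→0 ⇒ 3;  out={2}∪out(3)={2}
  fail(9) 'cbb': from fail(8)=11 chase 'b': 11→0 ⇒ 11;  out=∅∪out(11)={4}
  fail(13) 'acb': from fail(12)=1 chase 'b': 1 ⇒ 8;  out=∅∪out(8)={4}
  fail(10) 'cbbc': from fail(9)=11 chase 'c': 11 ⇒ 17;  out={3}∪out(17)={3,6}
  fail(14) 'acbb': from fail(13)=8 chase 'b': 8 ⇒ 9;  out=∅∪out(9)={4}
  fail(15) 'acbbb': from fail(14)=9 chase 'b': 9→11→0 ⇒ 11;  out=∅∪out(11)={4}
  fail(16) 'acbbbb': from fail(15)=11 chase 'b': 11→0 ⇒ 11;  out={5}∪out(11)={4,5}

Text stream:
[0] read 'a'  n0⇒n3
[1] read 'c'  n3⇒n12
[2] read 'a'  n12⇒n6 ·f
[3] read 'a'  n6⇒n7  emit P2@[1:3]
[4] read 'b'  n7⇒n4 ·f  emit P4@[4:4]
[5] read 'c'  n4⇒n5  emit P1@[3:5],P6@[4:5]
[6] read 'a'  n5⇒n6 ·f
[7] read 'c'  n6⇒n12 ·f
[8] read 'b'  n12⇒n13  emit P4@[8:8]
[9] read 'b'  n13⇒n14  emit P4@[9:9]
[10] read 'b'  n14⇒n15  emit P4@[10:10]
[11] read 'b'  n15⇒n16  emit P4@[11:11],P5@[6:11]
[12] read 'a'  n16⇒n3 ·f
[13] read 'a'  n3⇒n3 ·f
[14] read 'c'  n3⇒n12
[15] read 'b'  n12⇒n13  emit P4@[15:15]
[16] read 'b'  n13⇒n14  emit P4@[16:16]
[17] read 'b'  n14⇒n15  emit P4@[17:17]
[18] read 'b'  n15⇒n16  emit P4@[18:18],P5@[13:18]
[19] read 'a'  n16⇒n3 ·f
[20] read 'c'  n3⇒n12
[21] read 'a'  n12⇒n6 ·f
[22] read 'b'  n6⇒n4 ·f  emit P4@[22:22]
[23] read 'a'  n4⇒n3 ·f
[24] read 'a'  n3⇒n3 ·f
[25] read 'b'  n3⇒n4  emit P4@[25:25]
[26] read 'c'  n4⇒n5  emit P1@[24:26],P6@[25:26]
[27] read 'a'  n5⇒n6 ·f
[28] read 'b'  n6⇒n4 ·f  emit P4@[28:28]
[29] read 'b'  n4⇒n11 ·f  emit P4@[29:29]
[30] read 'c'  n11⇒n17  emit P6@[29:30]
[31] read 'b'  n17⇒n8 ·f  emit P4@[31:31]
[32] read 'b'  n8⇒n9  emit P4@[32:32]
[33] read 'c'  n9⇒n10  emit P3@[30:33],P6@[32:33]
[34] read 'c'  n10⇒n2 ·f  emit P0@[33:34]
[35] read 'c'  n2⇒n2 ·f  emit P0@[34:35]
[36] read 'b'  n2⇒n8 ·f  emit P4@[36:36]
[37] read 'b'  n8⇒n9  emit P4@[37:37]
[38] read 'a'  n9⇒n3 ·f
[39] read 'a'  n3⇒n3 ·f
[40] read 'b'  n3⇒n4  emit P4@[40:40]
[41] read 'c'  n4⇒n5  emit P1@[39:41],P6@[40:41]
[42] read 'c'  n5⇒n2 ·f  emit P0@[41:42]
[43] read 'c'  n2⇒n2 ·f  emit P0@[42:43]
[44] read 'c'  n2⇒n2 ·f  emit P0@[43:44]
[45] read 'b'  n2⇒n8 ·f  emit P4@[45:45]
[46] read 'c'  n8⇒n17 ·f  emit P6@[45:46]
[47] read 'b'  n17⇒n8 ·f  emit P4@[47:47]
[48] read 'b'  n8⇒n9  emit P4@[48:48]
[49] read 'c'  n9⇒n10  emit P3@[46:49],P6@[48:49]
[50] read 'a'  n10⇒n6 ·f
[51] read 'a'  n6⇒n7  emit P2@[49:51]
[52] read 'b'  n7⇒n4 ·f  emit P4@[52:52]
[53] read 'b'  n4⇒n11 ·f  emit P4@[53:53]
[54] read 'c'  n11⇒n17  emit P6@[53:54]
[55] read 'c'  n17⇒n2 ·f  emit P0@[54:55]
[56] read 'c'  n2⇒n2 ·f  emit P0@[55:56]

All matches (sorted): [[3,2],[4,4],[5,1],[5,6],[8,4],[9,4],[10,4],[11,4],[11,5],[15,4],[16,4],[17,4],[18,4],[18,5],[22,4],[25,4],[26,1],[26,6],[28,4],[29,4],[30,6],[31,4],[32,4],[33,3],[33,6],[34,0],[35,0],[36,4],[37,4],[40,4],[41,1],[41,6],[42,0],[43,0],[44,0],[45,4],[46,6],[47,4],[48,4],[49,3],[49,6],[51,2],[52,4],[53,4],[54,6],[55,0],[56,0]]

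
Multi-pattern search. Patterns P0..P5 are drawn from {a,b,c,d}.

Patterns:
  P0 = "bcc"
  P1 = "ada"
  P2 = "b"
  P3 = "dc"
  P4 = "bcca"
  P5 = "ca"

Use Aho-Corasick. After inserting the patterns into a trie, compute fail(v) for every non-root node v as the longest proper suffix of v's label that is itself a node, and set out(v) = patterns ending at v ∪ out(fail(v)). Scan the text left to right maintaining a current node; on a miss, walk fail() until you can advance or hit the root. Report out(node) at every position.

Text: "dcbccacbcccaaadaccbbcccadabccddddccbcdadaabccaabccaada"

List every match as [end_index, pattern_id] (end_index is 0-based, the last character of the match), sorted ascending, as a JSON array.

Construct AC machine:
Trie (insert patterns):
  n0 'ε': a→4 b→1 c→10 d→7
  n1 'b': c→2  ←P2
  n2 'bc': c→3
  n3 'bcc': a→9  ←P0
  n4 'a': d→5
  n5 'ad': a→6
  n6 'ada': ·  ←P1
  n7 'd': c→8
  n8 'dc': ·  ←P3
  n9 'bcca': ·  ←P4
  n10 'c': a→11
  n11 'ca': ·  ←P5

BFS fail/out derivation:
  fail(1) 'b': from fail(0)=0 chase 'b': 0 ⇒ 0;  out={2}∪out(0)={2}
  fail(4) 'a': from fail(0)=0 chase 'a': 0 ⇒ 0;  out=∅∪out(0)=∅
  fail(7) 'd': from fail(0)=0 chase 'd': 0 ⇒ 0;  out=∅∪out(0)=∅
  fail(10) 'c': from fail(0)=0 chase 'c': 0 ⇒ 0;  out=∅∪out(0)=∅
  fail(2) 'bc': from fail(1)=0 chase 'c': 0 ⇒ 10;  out=∅∪out(10)=∅
  fail(5) 'ad': from fail(4)=0 chase 'd': 0 ⇒ 7;  out=∅∪out(7)=∅
  fail(8) 'dc': from fail(7)=0 chase 'c': 0 ⇒ 10;  out={3}∪out(10)={3}
  fail(11) 'ca': from fail(10)=0 chase 'a': 0 ⇒ 4;  out={5}∪out(4)={5}
  fail(3) 'bcc': from fail(2)=10 chase 'c': 10→0 ⇒ 10;  out={0}∪out(10)={0}
  fail(6) 'ada': from fail(5)=7 chase 'a': 7→0 ⇒ 4;  out={1}∪out(4)={1}
  fail(9) 'bcca': from fail(3)=10 chase 'a': 10 ⇒ 11;  out={4}∪out(11)={4,5}

Scan:
pos 0 'd': at 7
pos 1 'c': at 8  → match P3@[0:1]
pos 2 'b': at 1 ·f  → match P2@[2:2]
pos 3 'c': at 2
pos 4 'c': at 3  → match P0@[2:4]
pos 5 'a': at 9  → match P4@[2:5],P5@[4:5]
pos 6 'c': at 10 ·f
pos 7 'b': at 1 ·f  → match P2@[7:7]
pos 8 'c': at 2
pos 9 'c': at 3  → match P0@[7:9]
pos 10 'c': at 10 ·f
pos 11 'a': at 11  → match P5@[10:11]
pos 12 'a': at 4 ·f
pos 13 'a': at 4 ·f
pos 14 'd': at 5
pos 15 'a': at 6  → match P1@[13:15]
pos 16 'c': at 10 ·f
pos 17 'c': at 10 ·f
pos 18 'b': at 1 ·f  → match P2@[18:18]
pos 19 'b': at 1 ·f  → match P2@[19:19]
pos 20 'c': at 2
pos 21 'c': at 3  → match P0@[19:21]
pos 22 'c': at 10 ·f
pos 23 'a': at 11  → match P5@[22:23]
pos 24 'd': at 5 ·f
pos 25 'a': at 6  → match P1@[23:25]
pos 26 'b': at 1 ·f  → match P2@[26:26]
pos 27 'c': at 2
pos 28 'c': at 3  → match P0@[26:28]
pos 29 'd': at 7 ·f
pos 30 'd': at 7 ·f
pos 31 'd': at 7 ·f
pos 32 'd': at 7 ·f
pos 33 'c': at 8  → match P3@[32:33]
pos 34 'c': at 10 ·f
pos 35 'b': at 1 ·f  → match P2@[35:35]
pos 36 'c': at 2
pos 37 'd': at 7 ·f
pos 38 'a': at 4 ·f
pos 39 'd': at 5
pos 40 'a': at 6  → match P1@[38:40]
pos 41 'a': at 4 ·f
pos 42 'b': at 1 ·f  → match P2@[42:42]
pos 43 'c': at 2
pos 44 'c': at 3  → match P0@[42:44]
pos 45 'a': at 9  → match P4@[42:45],P5@[44:45]
pos 46 'a': at 4 ·f
pos 47 'b': at 1 ·f  → match P2@[47:47]
pos 48 'c': at 2
pos 49 'c': at 3  → match P0@[47:49]
pos 50 'a': at 9  → match P4@[47:50],P5@[49:50]
pos 51 'a': at 4 ·f
pos 52 'd': at 5
pos 53 'a': at 6  → match P1@[51:53]

Matches: [[1,3],[2,2],[4,0],[5,4],[5,5],[7,2],[9,0],[11,5],[15,1],[18,2],[19,2],[21,0],[23,5],[25,1],[26,2],[28,0],[33,3],[35,2],[40,1],[42,2],[44,0],[45,4],[45,5],[47,2],[49,0],[50,4],[50,5],[53,1]]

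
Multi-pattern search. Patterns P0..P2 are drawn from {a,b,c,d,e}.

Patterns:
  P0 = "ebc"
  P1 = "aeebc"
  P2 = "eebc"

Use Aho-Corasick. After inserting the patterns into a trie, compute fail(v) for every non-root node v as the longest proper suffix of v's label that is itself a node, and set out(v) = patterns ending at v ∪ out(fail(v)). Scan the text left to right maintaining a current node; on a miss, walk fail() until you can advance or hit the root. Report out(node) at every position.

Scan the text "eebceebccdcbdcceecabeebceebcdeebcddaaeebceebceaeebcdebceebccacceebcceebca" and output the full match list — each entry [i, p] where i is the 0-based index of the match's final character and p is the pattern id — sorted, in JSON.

Construct AC machine:
Trie (insert patterns):
  0='ε' goto a→4 e→1
  1='e' goto b→2 e→9
  2='eb' goto c→3
  3='ebc' goto ·  ←P0
  4='a' goto e→5
  5='ae' goto e→6
  6='aee' goto b→7
  7='aeeb' goto c→8
  8='aeebc' goto ·  ←P1
  9='ee' goto b→10
  10='eeb' goto c→11
  11='eebc' goto ·  ←P2

Failure links (BFS by depth):
  fail(1) 'e': from fail(0)=0 chase 'e': 0 ⇒ 0;  out=∅∪out(0)=∅
  fail(4) 'a': from fail(0)=0 chase 'a': 0 ⇒ 0;  out=∅∪out(0)=∅
  fail(2) 'eb': from fail(1)=0 chase 'b': 0 ⇒ 0;  out=∅∪out(0)=∅
  fail(5) 'ae': from fail(4)=0 chase 'e': 0 ⇒ 1;  out=∅∪out(1)=∅
  fail(9) 'ee': from fail(1)=0 chase 'e': 0 ⇒ 1;  out=∅∪out(1)=∅
  fail(3) 'ebc': from fail(2)=0 chase 'c': 0 ⇒ 0;  out={0}∪out(0)={0}
  fail(6) 'aee': from fail(5)=1 chase 'e': 1 ⇒ 9;  out=∅∪out(9)=∅
  fail(10) 'eeb': from fail(9)=1 chase 'b': 1 ⇒ 2;  out=∅∪out(2)=∅
  fail(7) 'aeeb': from fail(6)=9 chase 'b': 9 ⇒ 10;  out=∅∪out(10)=∅
  fail(11) 'eebc': from fail(10)=2 chase 'c': 2 ⇒ 3;  out={2}∪out(3)={0,2}
  fail(8) 'aeebc': from fail(7)=10 chase 'c': 10 ⇒ 11;  out={1}∪out(11)={0,1,2}

Scan:
i=0 'e': node 0→1
i=1 'e': node 1→9
i=2 'b': node 9→10
i=3 'c': node 10→11  ** P0@[1:3],P2@[0:3]
i=4 'e': node 11→1 ·f
i=5 'e': node 1→9
i=6 'b': node 9→10
i=7 'c': node 10→11  ** P0@[5:7],P2@[4:7]
i=8 'c': node 11→0 ·f
i=9 'd': node 0→0
i=10 'c': node 0→0
i=11 'b': node 0→0
i=12 'd': node 0→0
i=13 'c': node 0→0
i=14 'c': node 0→0
i=15 'e': node 0→1
i=16 'e': node 1→9
i=17 'c': node 9→0 ·f
i=18 'a': node 0→4
i=19 'b': node 4→0 ·f
i=20 'e': node 0→1
i=21 'e': node 1→9
i=22 'b': node 9→10
i=23 'c': node 10→11  ** P0@[21:23],P2@[20:23]
i=24 'e': node 11→1 ·f
i=25 'e': node 1→9
i=26 'b': node 9→10
i=27 'c': node 10→11  ** P0@[25:27],P2@[24:27]
i=28 'd': node 11→0 ·f
i=29 'e': node 0→1
i=30 'e': node 1→9
i=31 'b': node 9→10
i=32 'c': node 10→11  ** P0@[30:32],P2@[29:32]
i=33 'd': node 11→0 ·f
i=34 'd': node 0→0
i=35 'a': node 0→4
i=36 'a': node 4→4 ·f
i=37 'e': node 4→5
i=38 'e': node 5→6
i=39 'b': node 6→7
i=40 'c': node 7→8  ** P0@[38:40],P1@[36:40],P2@[37:40]
i=41 'e': node 8→1 ·f
i=42 'e': node 1→9
i=43 'b': node 9→10
i=44 'c': node 10→11  ** P0@[42:44],P2@[41:44]
i=45 'e': node 11→1 ·f
i=46 'a': node 1→4 ·f
i=47 'e': node 4→5
i=48 'e': node 5→6
i=49 'b': node 6→7
i=50 'c': node 7→8  ** P0@[48:50],P1@[46:50],P2@[47:50]
i=51 'd': node 8→0 ·f
i=52 'e': node 0→1
i=53 'b': node 1→2
i=54 'c': node 2→3  ** P0@[52:54]
i=55 'e': node 3→1 ·f
i=56 'e': node 1→9
i=57 'b': node 9→10
i=58 'c': node 10→11  ** P0@[56:58],P2@[55:58]
i=59 'c': node 11→0 ·f
i=60 'a': node 0→4
i=61 'c': node 4→0 ·f
i=62 'c': node 0→0
i=63 'e': node 0→1
i=64 'e': node 1→9
i=65 'b': node 9→10
i=66 'c': node 10→11  ** P0@[64:66],P2@[63:66]
i=67 'c': node 11→0 ·f
i=68 'e': node 0→1
i=69 'e': node 1→9
i=70 'b': node 9→10
i=71 'c': node 10→11  ** P0@[69:71],P2@[68:71]
i=72 'a': node 11→4 ·f

Result: [[3,0],[3,2],[7,0],[7,2],[23,0],[23,2],[27,0],[27,2],[32,0],[32,2],[40,0],[40,1],[40,2],[44,0],[44,2],[50,0],[50,1],[50,2],[54,0],[58,0],[58,2],[66,0],[66,2],[71,0],[71,2]]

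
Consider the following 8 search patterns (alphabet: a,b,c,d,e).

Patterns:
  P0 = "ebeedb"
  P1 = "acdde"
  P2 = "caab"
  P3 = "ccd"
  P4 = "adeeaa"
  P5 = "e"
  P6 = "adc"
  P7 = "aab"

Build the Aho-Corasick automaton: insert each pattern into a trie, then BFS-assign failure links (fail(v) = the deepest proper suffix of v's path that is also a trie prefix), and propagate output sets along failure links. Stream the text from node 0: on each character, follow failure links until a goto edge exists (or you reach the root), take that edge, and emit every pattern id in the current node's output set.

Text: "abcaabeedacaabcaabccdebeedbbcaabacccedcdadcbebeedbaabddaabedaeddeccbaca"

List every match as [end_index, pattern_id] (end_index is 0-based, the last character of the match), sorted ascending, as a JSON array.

Construct AC machine:
Trie nodes:
  0='ε' goto a→7 c→12 e→1
  1='e' goto b→2  ←P5
  2='eb' goto e→3
  3='ebe' goto e→4
  4='ebee' goto d→5
  5='ebeed' goto b→6
  6='ebeedb' goto ·  ←P0
  7='a' goto a→24 c→8 d→18
  8='ac' goto d→9
  9='acd' goto d→10
  10='acdd' goto e→11
  11='acdde' goto ·  ←P1
  12='c' goto a→13 c→16
  13='ca' goto a→14
  14='caa' goto b→15
  15='caab' goto ·  ←P2
  16='cc' goto d→17
  17='ccd' goto ·  ←P3
  18='ad' goto c→23 e→19
  19='ade' goto e→20
  20='adee' goto a→21
  21='adeea' goto a→22
  22='adeeaa' goto ·  ←P4
  23='adc' goto ·  ←P6
  24='aa' goto b→25
  25='aab' goto ·  ←P7

BFS fail/out derivation:
  n1('e'): parent n0 fail=0; on 'e' 0 → fail=0;  out {5}∪∅={5}
  n7('a'): parent n0 fail=0; on 'a' 0 → fail=0;  out ∅∪∅=∅
  n12('c'): parent n0 fail=0; on 'c' 0 → fail=0;  out ∅∪∅=∅
  n2('eb'): parent n1 fail=0; on 'b' 0 → fail=0;  out ∅∪∅=∅
  n8('ac'): parent n7 fail=0; on 'c' 0 → fail=12;  out ∅∪∅=∅
  n13('ca'): parent n12 fail=0; on 'a' 0 → fail=7;  out ∅∪∅=∅
  n16('cc'): parent n12 fail=0; on 'c' 0 → fail=12;  out ∅∪∅=∅
  n18('ad'): parent n7 fail=0; on 'd' 0 → fail=0;  out ∅∪∅=∅
  n24('aa'): parent n7 fail=0; on 'a' 0 → fail=7;  out ∅∪∅=∅
  n3('ebe'): parent n2 fail=0; on 'e' 0 → fail=1;  out ∅∪{5}={5}
  n9('acd'): parent n8 fail=12; on 'd' 12→0 → fail=0;  out ∅∪∅=∅
  n14('caa'): parent n13 fail=7; on 'a' 7 → fail=24;  out ∅∪∅=∅
  n17('ccd'): parent n16 fail=12; on 'd' 12→0 → fail=0;  out {3}∪∅={3}
  n19('ade'): parent n18 fail=0; on 'e' 0 → fail=1;  out ∅∪{5}={5}
  n23('adc'): parent n18 fail=0; on 'c' 0 → fail=12;  out {6}∪∅={6}
  n25('aab'): parent n24 fail=7; on 'b' 7→0 → fail=0;  out {7}∪∅={7}
  n4('ebee'): parent n3 fail=1; on 'e' 1→0 → fail=1;  out ∅∪{5}={5}
  n10('acdd'): parent n9 fail=0; on 'd' 0 → fail=0;  out ∅∪∅=∅
  n15('caab'): parent n14 fail=24; on 'b' 24 → fail=25;  out {2}∪{7}={2,7}
  n20('adee'): parent n19 fail=1; on 'e' 1→0 → fail=1;  out ∅∪{5}={5}
  n5('ebeed'): parent n4 fail=1; on 'd' 1→0 → fail=0;  out ∅∪∅=∅
  n11('acdde'): parent n10 fail=0; on 'e' 0 → fail=1;  out {1}∪{5}={1,5}
  n21('adeea'): parent n20 fail=1; on 'a' 1→0 → fail=7;  out ∅∪∅=∅
  n6('ebeedb'): parent n5 fail=0; on 'b' 0 → fail=0;  out {0}∪∅={0}
  n22('adeeaa'): parent n21 fail=7; on 'a' 7 → fail=24;  out {4}∪∅={4}

Run:
pos 0 'a': at 7
pos 1 'b': at 0 ·f
pos 2 'c': at 12
pos 3 'a': at 13
pos 4 'a': at 14
pos 5 'b': at 15  → match P2@[2:5],P7@[3:5]
pos 6 'e': at 1 ·f  → match P5@[6:6]
pos 7 'e': at 1 ·f  → match P5@[7:7]
pos 8 'd': at 0 ·f
pos 9 'a': at 7
pos 10 'c': at 8
pos 11 'a': at 13 ·f
pos 12 'a': at 14
pos 13 'b': at 15  → match P2@[10:13],P7@[11:13]
pos 14 'c': at 12 ·f
pos 15 'a': at 13
pos 16 'a': at 14
pos 17 'b': at 15  → match P2@[14:17],P7@[15:17]
pos 18 'c': at 12 ·f
pos 19 'c': at 16
pos 20 'd': at 17  → match P3@[18:20]
pos 21 'e': at 1 ·f  → match P5@[21:21]
pos 22 'b': at 2
pos 23 'e': at 3  → match P5@[23:23]
pos 24 'e': at 4  → match P5@[24:24]
pos 25 'd': at 5
pos 26 'b': at 6  → match P0@[21:26]
pos 27 'b': at 0 ·f
pos 28 'c': at 12
pos 29 'a': at 13
pos 30 'a': at 14
pos 31 'b': at 15  → match P2@[28:31],P7@[29:31]
pos 32 'a': at 7 ·f
pos 33 'c': at 8
pos 34 'c': at 16 ·f
pos 35 'c': at 16 ·f
pos 36 'e': at 1 ·f  → match P5@[36:36]
pos 37 'd': at 0 ·f
pos 38 'c': at 12
pos 39 'd': at 0 ·f
pos 40 'a': at 7
pos 41 'd': at 18
pos 42 'c': at 23  → match P6@[40:42]
pos 43 'b': at 0 ·f
pos 44 'e': at 1  → match P5@[44:44]
pos 45 'b': at 2
pos 46 'e': at 3  → match P5@[46:46]
pos 47 'e': at 4  → match P5@[47:47]
pos 48 'd': at 5
pos 49 'b': at 6  → match P0@[44:49]
pos 50 'a': at 7 ·f
pos 51 'a': at 24
pos 52 'b': at 25  → match P7@[50:52]
pos 53 'd': at 0 ·f
pos 54 'd': at 0
pos 55 'a': at 7
pos 56 'a': at 24
pos 57 'b': at 25  → match P7@[55:57]
pos 58 'e': at 1 ·f  → match P5@[58:58]
pos 59 'd': at 0 ·f
pos 60 'a': at 7
pos 61 'e': at 1 ·f  → match P5@[61:61]
pos 62 'd': at 0 ·f
pos 63 'd': at 0
pos 64 'e': at 1  → match P5@[64:64]
pos 65 'c': at 12 ·f
pos 66 'c': at 16
pos 67 'b': at 0 ·f
pos 68 'a': at 7
pos 69 'c': at 8
pos 70 'a': at 13 ·f

Matches: [[5,2],[5,7],[6,5],[7,5],[13,2],[13,7],[17,2],[17,7],[20,3],[21,5],[23,5],[24,5],[26,0],[31,2],[31,7],[36,5],[42,6],[44,5],[46,5],[47,5],[49,0],[52,7],[57,7],[58,5],[61,5],[64,5]]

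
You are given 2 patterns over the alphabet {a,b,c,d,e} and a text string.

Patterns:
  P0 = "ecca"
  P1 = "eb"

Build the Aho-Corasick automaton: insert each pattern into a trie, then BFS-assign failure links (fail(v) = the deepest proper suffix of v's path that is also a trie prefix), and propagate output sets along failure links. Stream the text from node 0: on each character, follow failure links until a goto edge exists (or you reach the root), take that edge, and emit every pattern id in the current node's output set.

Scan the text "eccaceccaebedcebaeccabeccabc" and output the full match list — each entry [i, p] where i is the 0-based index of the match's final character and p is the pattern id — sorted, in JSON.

Build automaton:
Trie nodes:
  0='ε' goto e→1
  1='e' goto b→5 c→2
  2='ec' goto c→3
  3='ecc' goto a→4
  4='ecca' goto ·  [P0 ends]
  5='eb' goto ·  [P1 ends]

BFS fail/out derivation:
  fail(1) 'e': from fail(0)=0 chase 'e': 0 ⇒ 0;  out=∅∪out(0)=∅
  fail(2) 'ec': from fail(1)=0 chase 'c': 0 ⇒ 0;  out=∅∪out(0)=∅
  fail(5) 'eb': from fail(1)=0 chase 'b': 0 ⇒ 0;  out={1}∪out(0)={1}
  fail(3) 'ecc': from fail(2)=0 chase 'c': 0 ⇒ 0;  out=∅∪out(0)=∅
  fail(4) 'ecca': from fail(3)=0 chase 'a': 0 ⇒ 0;  out={0}∪out(0)={0}

Scan:
[0] read 'e'  n0⇒n1
[1] read 'c'  n1⇒n2
[2] read 'c'  n2⇒n3
[3] read 'a'  n3⇒n4  emit P0@[0:3]
[4] read 'c'  n4⇒n0 (fail-walked)
[5] read 'e'  n0⇒n1
[6] read 'c'  n1⇒n2
[7] read 'c'  n2⇒n3
[8] read 'a'  n3⇒n4  emit P0@[5:8]
[9] read 'e'  n4⇒n1 (fail-walked)
[10] read 'b'  n1⇒n5  emit P1@[9:10]
[11] read 'e'  n5⇒n1 (fail-walked)
[12] read 'd'  n1⇒n0 (fail-walked)
[13] read 'c'  n0⇒n0
[14] read 'e'  n0⇒n1
[15] read 'b'  n1⇒n5  emit P1@[14:15]
[16] read 'a'  n5⇒n0 (fail-walked)
[17] read 'e'  n0⇒n1
[18] read 'c'  n1⇒n2
[19] read 'c'  n2⇒n3
[20] read 'a'  n3⇒n4  emit P0@[17:20]
[21] read 'b'  n4⇒n0 (fail-walked)
[22] read 'e'  n0⇒n1
[23] read 'c'  n1⇒n2
[24] read 'c'  n2⇒n3
[25] read 'a'  n3⇒n4  emit P0@[22:25]
[26] read 'b'  n4⇒n0 (fail-walked)
[27] read 'c'  n0⇒n0

All matches (sorted): [[3,0],[8,0],[10,1],[15,1],[20,0],[25,0]]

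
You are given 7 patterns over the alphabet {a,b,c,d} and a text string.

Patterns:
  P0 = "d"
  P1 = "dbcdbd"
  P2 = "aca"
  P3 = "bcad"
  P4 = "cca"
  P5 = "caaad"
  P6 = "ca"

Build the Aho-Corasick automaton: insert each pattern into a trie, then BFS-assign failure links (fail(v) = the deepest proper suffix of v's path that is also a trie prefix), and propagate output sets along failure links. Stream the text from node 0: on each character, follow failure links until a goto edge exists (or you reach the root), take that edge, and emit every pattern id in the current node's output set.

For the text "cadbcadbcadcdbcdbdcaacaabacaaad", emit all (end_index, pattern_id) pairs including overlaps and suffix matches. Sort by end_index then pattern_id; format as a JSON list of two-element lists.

Construct AC machine:
Trie nodes:
  0='ε' goto a→7 b→10 c→14 d→1
  1='d' goto b→2  ←P0
  2='db' goto c→3
  3='dbc' goto d→4
  4='dbcd' goto b→5
  5='dbcdb' goto d→6
  6='dbcdbd' goto ·  ←P1
  7='a' goto c→8
  8='ac' goto a→9
  9='aca' goto ·  ←P2
  10='b' goto c→11
  11='bc' goto a→12
  12='bca' goto d→13
  13='bcad' goto ·  ←P3
  14='c' goto a→17 c→15
  15='cc' goto a→16
  16='cca' goto ·  ←P4
  17='ca' goto a→18  ←P6
  18='caa' goto a→19
  19='caaa' goto d→20
  20='caaad' goto ·  ←P5

BFS fail/out derivation:
  n1('d'): parent n0 fail=0; on 'd' 0 → fail=0;  out {0}∪∅={0}
  n7('a'): parent n0 fail=0; on 'a' 0 → fail=0;  out ∅∪∅=∅
  n10('b'): parent n0 fail=0; on 'b' 0 → fail=0;  out ∅∪∅=∅
  n14('c'): parent n0 fail=0; on 'c' 0 → fail=0;  out ∅∪∅=∅
  n2('db'): parent n1 fail=0; on 'b' 0 → fail=10;  out ∅∪∅=∅
  n8('ac'): parent n7 fail=0; on 'c' 0 → fail=14;  out ∅∪∅=∅
  n11('bc'): parent n10 fail=0; on 'c' 0 → fail=14;  out ∅∪∅=∅
  n15('cc'): parent n14 fail=0; on 'c' 0 → fail=14;  out ∅∪∅=∅
  n17('ca'): parent n14 fail=0; on 'a' 0 → fail=7;  out {6}∪∅={6}
  n3('dbc'): parent n2 fail=10; on 'c' 10 → fail=11;  out ∅∪∅=∅
  n9('aca'): parent n8 fail=14; on 'a' 14 → fail=17;  out {2}∪{6}={2,6}
  n12('bca'): parent n11 fail=14; on 'a' 14 → fail=17;  out ∅∪{6}={6}
  n16('cca'): parent n15 fail=14; on 'a' 14 → fail=17;  out {4}∪{6}={4,6}
  n18('caa'): parent n17 fail=7; on 'a' 7→0 → fail=7;  out ∅∪∅=∅
  n4('dbcd'): parent n3 fail=11; on 'd' 11→14→0 → fail=1;  out ∅∪{0}={0}
  n13('bcad'): parent n12 fail=17; on 'd' 17→7→0 → fail=1;  out {3}∪{0}={0,3}
  n19('caaa'): parent n18 fail=7; on 'a' 7→0 → fail=7;  out ∅∪∅=∅
  n5('dbcdb'): parent n4 fail=1; on 'b' 1 → fail=2;  out ∅∪∅=∅
  n20('caaad'): parent n19 fail=7; on 'd' 7→0 → fail=1;  out {5}∪{0}={0,5}
  n6('dbcdbd'): parent n5 fail=2; on 'd' 2→10→0 → fail=1;  out {1}∪{0}={0,1}

Scan:
i=0 'c': node 0→14
i=1 'a': node 14→17  ** P6@[0:1]
i=2 'd': node 17→1 ·f  ** P0@[2:2]
i=3 'b': node 1→2
i=4 'c': node 2→3
i=5 'a': node 3→12 ·f  ** P6@[4:5]
i=6 'd': node 12→13  ** P0@[6:6],P3@[3:6]
i=7 'b': node 13→2 ·f
i=8 'c': node 2→3
i=9 'a': node 3→12 ·f  ** P6@[8:9]
i=10 'd': node 12→13  ** P0@[10:10],P3@[7:10]
i=11 'c': node 13→14 ·f
i=12 'd': node 14→1 ·f  ** P0@[12:12]
i=13 'b': node 1→2
i=14 'c': node 2→3
i=15 'd': node 3→4  ** P0@[15:15]
i=16 'b': node 4→5
i=17 'd': node 5→6  ** P0@[17:17],P1@[12:17]
i=18 'c': node 6→14 ·f
i=19 'a': node 14→17  ** P6@[18:19]
i=20 'a': node 17→18
i=21 'c': node 18→8 ·f
i=22 'a': node 8→9  ** P2@[20:22],P6@[21:22]
i=23 'a': node 9→18 ·f
i=24 'b': node 18→10 ·f
i=25 'a': node 10→7 ·f
i=26 'c': node 7→8
i=27 'a': node 8→9  ** P2@[25:27],P6@[26:27]
i=28 'a': node 9→18 ·f
i=29 'a': node 18→19
i=30 'd': node 19→20  ** P0@[30:30],P5@[26:30]

Matches: [[1,6],[2,0],[5,6],[6,0],[6,3],[9,6],[10,0],[10,3],[12,0],[15,0],[17,0],[17,1],[19,6],[22,2],[22,6],[27,2],[27,6],[30,0],[30,5]]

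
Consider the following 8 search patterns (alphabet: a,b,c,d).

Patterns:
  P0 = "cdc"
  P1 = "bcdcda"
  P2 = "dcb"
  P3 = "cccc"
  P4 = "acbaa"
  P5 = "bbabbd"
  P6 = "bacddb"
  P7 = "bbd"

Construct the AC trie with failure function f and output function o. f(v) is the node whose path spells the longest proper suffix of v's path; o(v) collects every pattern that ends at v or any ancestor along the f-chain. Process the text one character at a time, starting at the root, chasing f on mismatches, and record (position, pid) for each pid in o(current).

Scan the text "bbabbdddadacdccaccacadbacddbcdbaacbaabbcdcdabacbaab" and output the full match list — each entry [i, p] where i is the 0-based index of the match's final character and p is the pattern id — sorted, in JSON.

Construct AC machine:
Trie nodes:
  0='ε' goto a→16 b→4 c→1 d→10
  1='c' goto c→13 d→2
  2='cd' goto c→3
  3='cdc' goto ·  [P0 ends]
  4='b' goto a→26 b→21 c→5
  5='bc' goto d→6
  6='bcd' goto c→7
  7='bcdc' goto d→8
  8='bcdcd' goto a→9
  9='bcdcda' goto ·  [P1 ends]
  10='d' goto c→11
  11='dc' goto b→12
  12='dcb' goto ·  [P2 ends]
  13='cc' goto c→14
  14='ccc' goto c→15
  15='cccc' goto ·  [P3 ends]
  16='a' goto c→17
  17='ac' goto b→18
  18='acb' goto a→19
  19='acba' goto a→20
  20='acbaa' goto ·  [P4 ends]
  21='bb' goto a→22 d→31
  22='bba' goto b→23
  23='bbab' goto b→24
  24='bbabb' goto d→25
  25='bbabbd' goto ·  [P5 ends]
  26='ba' goto c→27
  27='bac' goto d→28
  28='bacd' goto d→29
  29='bacdd' goto b→30
  30='bacddb' goto ·  [P6 ends]
  31='bbd' goto ·  [P7 ends]

Failure links (BFS by depth):
  fail(1) 'c': from fail(0)=0 chase 'c': 0 ⇒ 0;  out=∅∪out(0)=∅
  fail(4) 'b': from fail(0)=0 chase 'b': 0 ⇒ 0;  out=∅∪out(0)=∅
  fail(10) 'd': from fail(0)=0 chase 'd': 0 ⇒ 0;  out=∅∪out(0)=∅
  fail(16) 'a': from fail(0)=0 chase 'a': 0 ⇒ 0;  out=∅∪out(0)=∅
  fail(2) 'cd': from fail(1)=0 chase 'd': 0 ⇒ 10;  out=∅∪out(10)=∅
  fail(5) 'bc': from fail(4)=0 chase 'c': 0 ⇒ 1;  out=∅∪out(1)=∅
  fail(11) 'dc': from fail(10)=0 chase 'c': 0 ⇒ 1;  out=∅∪out(1)=∅
  fail(13) 'cc': from fail(1)=0 chase 'c': 0 ⇒ 1;  out=∅∪out(1)=∅
  fail(17) 'ac': from fail(16)=0 chase 'c': 0 ⇒ 1;  out=∅∪out(1)=∅
  fail(21) 'bb': from fail(4)=0 chase 'b': 0 ⇒ 4;  out=∅∪out(4)=∅
  fail(26) 'ba': from fail(4)=0 chase 'a': 0 ⇒ 16;  out=∅∪out(16)=∅
  fail(3) 'cdc': from fail(2)=10 chase 'c': 10 ⇒ 11;  out={0}∪out(11)={0}
  fail(6) 'bcd': from fail(5)=1 chase 'd': 1 ⇒ 2;  out=∅∪out(2)=∅
  fail(12) 'dcb': from fail(11)=1 chase 'b': 1→0 ⇒ 4;  out={2}∪out(4)={2}
  fail(14) 'ccc': from fail(13)=1 chase 'c': 1 ⇒ 13;  out=∅∪out(13)=∅
  fail(18) 'acb': from fail(17)=1 chase 'b': 1→0 ⇒ 4;  out=∅∪out(4)=∅
  fail(22) 'bba': from fail(21)=4 chase 'a': 4 ⇒ 26;  out=∅∪out(26)=∅
  fail(27) 'bac': from fail(26)=16 chase 'c': 16 ⇒ 17;  out=∅∪out(17)=∅
  fail(31) 'bbd': from fail(21)=4 chase 'd': 4→0 ⇒ 10;  out={7}∪out(10)={7}
  fail(7) 'bcdc': from fail(6)=2 chase 'c': 2 ⇒ 3;  out=∅∪out(3)={0}
  fail(15) 'cccc': from fail(14)=13 chase 'c': 13 ⇒ 14;  out={3}∪out(14)={3}
  fail(19) 'acba': from fail(18)=4 chase 'a': 4 ⇒ 26;  out=∅∪out(26)=∅
  fail(23) 'bbab': from fail(22)=26 chase 'b': 26→16→0 ⇒ 4;  out=∅∪out(4)=∅
  fail(28) 'bacd': from fail(27)=17 chase 'd': 17→1 ⇒ 2;  out=∅∪out(2)=∅
  fail(8) 'bcdcd': from fail(7)=3 chase 'd': 3→11→1 ⇒ 2;  out=∅∪out(2)=∅
  fail(20) 'acbaa': from fail(19)=26 chase 'a': 26→16→0 ⇒ 16;  out={4}∪out(16)={4}
  fail(24) 'bbabb': from fail(23)=4 chase 'b': 4 ⇒ 21;  out=∅∪out(21)=∅
  fail(29) 'bacdd': from fail(28)=2 chase 'd': 2→10→0 ⇒ 10;  out=∅∪out(10)=∅
  fail(9) 'bcdcda': from fail(8)=2 chase 'a': 2→10→0 ⇒ 16;  out={1}∪out(16)={1}
  fail(25) 'bbabbd': from fail(24)=21 chase 'd': 21 ⇒ 31;  out={5}∪out(31)={5,7}
  fail(30) 'bacddb': from fail(29)=10 chase 'b': 10→0 ⇒ 4;  out={6}∪out(4)={6}

Text stream:
pos 0 'b': at 4
pos 1 'b': at 21
pos 2 'a': at 22
pos 3 'b': at 23
pos 4 'b': at 24
pos 5 'd': at 25  → match P5@[0:5],P7@[3:5]
pos 6 'd': at 10 (via fail)
pos 7 'd': at 10 (via fail)
pos 8 'a': at 16 (via fail)
pos 9 'd': at 10 (via fail)
pos 10 'a': at 16 (via fail)
pos 11 'c': at 17
pos 12 'd': at 2 (via fail)
pos 13 'c': at 3  → match P0@[11:13]
pos 14 'c': at 13 (via fail)
pos 15 'a': at 16 (via fail)
pos 16 'c': at 17
pos 17 'c': at 13 (via fail)
pos 18 'a': at 16 (via fail)
pos 19 'c': at 17
pos 20 'a': at 16 (via fail)
pos 21 'd': at 10 (via fail)
pos 22 'b': at 4 (via fail)
pos 23 'a': at 26
pos 24 'c': at 27
pos 25 'd': at 28
pos 26 'd': at 29
pos 27 'b': at 30  → match P6@[22:27]
pos 28 'c': at 5 (via fail)
pos 29 'd': at 6
pos 30 'b': at 4 (via fail)
pos 31 'a': at 26
pos 32 'a': at 16 (via fail)
pos 33 'c': at 17
pos 34 'b': at 18
pos 35 'a': at 19
pos 36 'a': at 20  → match P4@[32:36]
pos 37 'b': at 4 (via fail)
pos 38 'b': at 21
pos 39 'c': at 5 (via fail)
pos 40 'd': at 6
pos 41 'c': at 7  → match P0@[39:41]
pos 42 'd': at 8
pos 43 'a': at 9  → match P1@[38:43]
pos 44 'b': at 4 (via fail)
pos 45 'a': at 26
pos 46 'c': at 27
pos 47 'b': at 18 (via fail)
pos 48 'a': at 19
pos 49 'a': at 20  → match P4@[45:49]
pos 50 'b': at 4 (via fail)

Matches: [[5,5],[5,7],[13,0],[27,6],[36,4],[41,0],[43,1],[49,4]]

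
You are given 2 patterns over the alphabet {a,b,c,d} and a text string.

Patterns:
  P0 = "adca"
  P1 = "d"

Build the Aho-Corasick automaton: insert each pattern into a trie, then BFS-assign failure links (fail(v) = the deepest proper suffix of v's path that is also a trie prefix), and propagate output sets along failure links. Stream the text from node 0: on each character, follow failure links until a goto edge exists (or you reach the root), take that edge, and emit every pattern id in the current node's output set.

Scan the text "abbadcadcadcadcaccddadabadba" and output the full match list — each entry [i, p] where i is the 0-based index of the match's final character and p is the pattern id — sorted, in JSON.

Build:
Trie (insert patterns):
  0='ε' goto a→1 d→5
  1='a' goto d→2
  2='ad' goto c→3
  3='adc' goto a→4
  4='adca' goto ·  [P0 ends]
  5='d' goto ·  [P1 ends]

Failure links (BFS by depth):
  n1('a'): parent n0 fail=0; on 'a' 0 → fail=0;  out ∅∪∅=∅
  n5('d'): parent n0 fail=0; on 'd' 0 → fail=0;  out {1}∪∅={1}
  n2('ad'): parent n1 fail=0; on 'd' 0 → fail=5;  out ∅∪{1}={1}
  n3('adc'): parent n2 fail=5; on 'c' 5→0 → fail=0;  out ∅∪∅=∅
  n4('adca'): parent n3 fail=0; on 'a' 0 → fail=1;  out {0}∪∅={0}

Run:
i=0 'a': node 0→1
i=1 'b': node 1→0 (fail-walked)
i=2 'b': node 0→0
i=3 'a': node 0→1
i=4 'd': node 1→2  emit P1@[4:4]
i=5 'c': node 2→3
i=6 'a': node 3→4  emit P0@[3:6]
i=7 'd': node 4→2 (fail-walked)  emit P1@[7:7]
i=8 'c': node 2→3
i=9 'a': node 3→4  emit P0@[6:9]
i=10 'd': node 4→2 (fail-walked)  emit P1@[10:10]
i=11 'c': node 2→3
i=12 'a': node 3→4  emit P0@[9:12]
i=13 'd': node 4→2 (fail-walked)  emit P1@[13:13]
i=14 'c': node 2→3
i=15 'a': node 3→4  emit P0@[12:15]
i=16 'c': node 4→0 (fail-walked)
i=17 'c': node 0→0
i=18 'd': node 0→5  emit P1@[18:18]
i=19 'd': node 5→5 (fail-walked)  emit P1@[19:19]
i=20 'a': node 5→1 (fail-walked)
i=21 'd': node 1→2  emit P1@[21:21]
i=22 'a': node 2→1 (fail-walked)
i=23 'b': node 1→0 (fail-walked)
i=24 'a': node 0→1
i=25 'd': node 1→2  emit P1@[25:25]
i=26 'b': node 2→0 (fail-walked)
i=27 'a': node 0→1

All matches (sorted): [[4,1],[6,0],[7,1],[9,0],[10,1],[12,0],[13,1],[15,0],[18,1],[19,1],[21,1],[25,1]]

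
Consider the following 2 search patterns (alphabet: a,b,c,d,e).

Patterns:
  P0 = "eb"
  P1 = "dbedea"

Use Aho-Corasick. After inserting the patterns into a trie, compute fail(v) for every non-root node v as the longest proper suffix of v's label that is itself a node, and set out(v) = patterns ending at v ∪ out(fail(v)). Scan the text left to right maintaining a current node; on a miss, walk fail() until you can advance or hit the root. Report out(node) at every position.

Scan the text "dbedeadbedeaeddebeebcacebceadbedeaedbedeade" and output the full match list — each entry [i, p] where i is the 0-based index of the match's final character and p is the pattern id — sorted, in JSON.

Construct AC machine:
Trie (insert patterns):
  0='ε' goto d→3 e→1
  1='e' goto b→2
  2='eb' goto ·  ←P0
  3='d' goto b→4
  4='db' goto e→5
  5='dbe' goto d→6
  6='dbed' goto e→7
  7='dbede' goto a→8
  8='dbedea' goto ·  ←P1

BFS fail/out derivation:
  fail(1) 'e': from fail(0)=0 chase 'e': 0 ⇒ 0;  out=∅∪out(0)=∅
  fail(3) 'd': from fail(0)=0 chase 'd': 0 ⇒ 0;  out=∅∪out(0)=∅
  fail(2) 'eb': from fail(1)=0 chase 'b': 0 ⇒ 0;  out={0}∪out(0)={0}
  fail(4) 'db': from fail(3)=0 chase 'b': 0 ⇒ 0;  out=∅∪out(0)=∅
  fail(5) 'dbe': from fail(4)=0 chase 'e': 0 ⇒ 1;  out=∅∪out(1)=∅
  fail(6) 'dbed': from fail(5)=1 chase 'd': 1→0 ⇒ 3;  out=∅∪out(3)=∅
  fail(7) 'dbede': from fail(6)=3 chase 'e': 3→0 ⇒ 1;  out=∅∪out(1)=∅
  fail(8) 'dbedea': from fail(7)=1 chase 'a': 1→0 ⇒ 0;  out={1}∪out(0)={1}

Run:
i=0 'd': node 0→3
i=1 'b': node 3→4
i=2 'e': node 4→5
i=3 'd': node 5→6
i=4 'e': node 6→7
i=5 'a': node 7→8  ** P1@[0:5]
i=6 'd': node 8→3 (via fail)
i=7 'b': node 3→4
i=8 'e': node 4→5
i=9 'd': node 5→6
i=10 'e': node 6→7
i=11 'a': node 7→8  ** P1@[6:11]
i=12 'e': node 8→1 (via fail)
i=13 'd': node 1→3 (via fail)
i=14 'd': node 3→3 (via fail)
i=15 'e': node 3→1 (via fail)
i=16 'b': node 1→2  ** P0@[15:16]
i=17 'e': node 2→1 (via fail)
i=18 'e': node 1→1 (via fail)
i=19 'b': node 1→2  ** P0@[18:19]
i=20 'c': node 2→0 (via fail)
i=21 'a': node 0→0
i=22 'c': node 0→0
i=23 'e': node 0→1
i=24 'b': node 1→2  ** P0@[23:24]
i=25 'c': node 2→0 (via fail)
i=26 'e': node 0→1
i=27 'a': node 1→0 (via fail)
i=28 'd': node 0→3
i=29 'b': node 3→4
i=30 'e': node 4→5
i=31 'd': node 5→6
i=32 'e': node 6→7
i=33 'a': node 7→8  ** P1@[28:33]
i=34 'e': node 8→1 (via fail)
i=35 'd': node 1→3 (via fail)
i=36 'b': node 3→4
i=37 'e': node 4→5
i=38 'd': node 5→6
i=39 'e': node 6→7
i=40 'a': node 7→8  ** P1@[35:40]
i=41 'd': node 8→3 (via fail)
i=42 'e': node 3→1 (via fail)

Result: [[5,1],[11,1],[16,0],[19,0],[24,0],[33,1],[40,1]]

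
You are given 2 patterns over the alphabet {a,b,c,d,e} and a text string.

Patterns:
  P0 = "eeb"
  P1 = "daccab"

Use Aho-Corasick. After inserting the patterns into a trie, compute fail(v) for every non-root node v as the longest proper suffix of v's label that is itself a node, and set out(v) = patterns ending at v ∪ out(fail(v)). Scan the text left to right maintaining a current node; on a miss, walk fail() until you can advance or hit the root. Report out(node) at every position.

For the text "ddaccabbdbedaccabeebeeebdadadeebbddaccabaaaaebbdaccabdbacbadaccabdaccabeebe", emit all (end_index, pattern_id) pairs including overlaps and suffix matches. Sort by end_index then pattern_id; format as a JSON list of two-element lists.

Build:
Trie (insert patterns):
  n0 'ε': d→4 e→1
  n1 'e': e→2
  n2 'ee': b→3
  n3 'eeb': ·  ←P0
  n4 'd': a→5
  n5 'da': c→6
  n6 'dac': c→7
  n7 'dacc': a→8
  n8 'dacca': b→9
  n9 'daccab': ·  ←P1

BFS fail/out derivation:
  n1('e'): parent n0 fail=0; on 'e' 0 → fail=0;  out ∅∪∅=∅
  n4('d'): parent n0 fail=0; on 'd' 0 → fail=0;  out ∅∪∅=∅
  n2('ee'): parent n1 fail=0; on 'e' 0 → fail=1;  out ∅∪∅=∅
  n5('da'): parent n4 fail=0; on 'a' 0 → fail=0;  out ∅∪∅=∅
  n3('eeb'): parent n2 fail=1; on 'b' 1→0 → fail=0;  out {0}∪∅={0}
  n6('dac'): parent n5 fail=0; on 'c' 0 → fail=0;  out ∅∪∅=∅
  n7('dacc'): parent n6 fail=0; on 'c' 0 → fail=0;  out ∅∪∅=∅
  n8('dacca'): parent n7 fail=0; on 'a' 0 → fail=0;  out ∅∪∅=∅
  n9('daccab'): parent n8 fail=0; on 'b' 0 → fail=0;  out {1}∪∅={1}

Text stream:
pos 0 'd': at 4
pos 1 'd': at 4 (fail-walked)
pos 2 'a': at 5
pos 3 'c': at 6
pos 4 'c': at 7
pos 5 'a': at 8
pos 6 'b': at 9  emit P1@[1:6]
pos 7 'b': at 0 (fail-walked)
pos 8 'd': at 4
pos 9 'b': at 0 (fail-walked)
pos 10 'e': at 1
pos 11 'd': at 4 (fail-walked)
pos 12 'a': at 5
pos 13 'c': at 6
pos 14 'c': at 7
pos 15 'a': at 8
pos 16 'b': at 9  emit P1@[11:16]
pos 17 'e': at 1 (fail-walked)
pos 18 'e': at 2
pos 19 'b': at 3  emit P0@[17:19]
pos 20 'e': at 1 (fail-walked)
pos 21 'e': at 2
pos 22 'e': at 2 (fail-walked)
pos 23 'b': at 3  emit P0@[21:23]
pos 24 'd': at 4 (fail-walked)
pos 25 'a': at 5
pos 26 'd': at 4 (fail-walked)
pos 27 'a': at 5
pos 28 'd': at 4 (fail-walked)
pos 29 'e': at 1 (fail-walked)
pos 30 'e': at 2
pos 31 'b': at 3  emit P0@[29:31]
pos 32 'b': at 0 (fail-walked)
pos 33 'd': at 4
pos 34 'd': at 4 (fail-walked)
pos 35 'a': at 5
pos 36 'c': at 6
pos 37 'c': at 7
pos 38 'a': at 8
pos 39 'b': at 9  emit P1@[34:39]
pos 40 'a': at 0 (fail-walked)
pos 41 'a': at 0
pos 42 'a': at 0
pos 43 'a': at 0
pos 44 'e': at 1
pos 45 'b': at 0 (fail-walked)
pos 46 'b': at 0
pos 47 'd': at 4
pos 48 'a': at 5
pos 49 'c': at 6
pos 50 'c': at 7
pos 51 'a': at 8
pos 52 'b': at 9  emit P1@[47:52]
pos 53 'd': at 4 (fail-walked)
pos 54 'b': at 0 (fail-walked)
pos 55 'a': at 0
pos 56 'c': at 0
pos 57 'b': at 0
pos 58 'a': at 0
pos 59 'd': at 4
pos 60 'a': at 5
pos 61 'c': at 6
pos 62 'c': at 7
pos 63 'a': at 8
pos 64 'b': at 9  emit P1@[59:64]
pos 65 'd': at 4 (fail-walked)
pos 66 'a': at 5
pos 67 'c': at 6
pos 68 'c': at 7
pos 69 'a': at 8
pos 70 'b': at 9  emit P1@[65:70]
pos 71 'e': at 1 (fail-walked)
pos 72 'e': at 2
pos 73 'b': at 3  emit P0@[71:73]
pos 74 'e': at 1 (fail-walked)

All matches (sorted): [[6,1],[16,1],[19,0],[23,0],[31,0],[39,1],[52,1],[64,1],[70,1],[73,0]]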